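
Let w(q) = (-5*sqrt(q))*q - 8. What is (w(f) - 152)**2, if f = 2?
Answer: 25800 + 3200*sqrt(2) ≈ 30326.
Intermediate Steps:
w(q) = -8 - 5*q**(3/2) (w(q) = -5*q**(3/2) - 8 = -8 - 5*q**(3/2))
(w(f) - 152)**2 = ((-8 - 10*sqrt(2)) - 152)**2 = (-160 - 10*sqrt(2))**2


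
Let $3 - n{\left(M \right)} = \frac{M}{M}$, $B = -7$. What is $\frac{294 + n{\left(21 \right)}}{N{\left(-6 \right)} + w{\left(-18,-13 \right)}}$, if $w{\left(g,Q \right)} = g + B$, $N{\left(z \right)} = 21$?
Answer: $-74$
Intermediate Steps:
$n{\left(M \right)} = 2$ ($n{\left(M \right)} = 3 - \frac{M}{M} = 3 - 1 = 2$)
$w{\left(g,Q \right)} = -7 + g$ ($w{\left(g,Q \right)} = g - 7 = -7 + g$)
$\frac{294 + n{\left(21 \right)}}{N{\left(-6 \right)} + w{\left(-18,-13 \right)}} = \frac{294 + 2}{21 - 25} = \frac{296}{21 - 25} = \frac{296}{-4} = 296 \left(- \frac{1}{4}\right) = -74$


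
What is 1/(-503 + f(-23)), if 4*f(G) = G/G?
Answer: -4/2011 ≈ -0.0019891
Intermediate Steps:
f(G) = ¼ (f(G) = (G/G)/4 = (¼)*1 = ¼)
1/(-503 + f(-23)) = 1/(-503 + ¼) = 1/(-2011/4) = -4/2011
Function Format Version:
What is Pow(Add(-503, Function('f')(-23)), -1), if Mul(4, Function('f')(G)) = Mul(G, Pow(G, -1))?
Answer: Rational(-4, 2011) ≈ -0.0019891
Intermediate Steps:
Function('f')(G) = Rational(1, 4) (Function('f')(G) = Mul(Rational(1, 4), Mul(G, Pow(G, -1))) = Mul(Rational(1, 4), 1) = Rational(1, 4))
Pow(Add(-503, Function('f')(-23)), -1) = Pow(Add(-503, Rational(1, 4)), -1) = Pow(Rational(-2011, 4), -1) = Rational(-4, 2011)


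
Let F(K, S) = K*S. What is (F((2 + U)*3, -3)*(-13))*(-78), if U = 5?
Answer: -63882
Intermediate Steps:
(F((2 + U)*3, -3)*(-13))*(-78) = ((((2 + 5)*3)*(-3))*(-13))*(-78) = (((7*3)*(-3))*(-13))*(-78) = ((21*(-3))*(-13))*(-78) = -63*(-13)*(-78) = 819*(-78) = -63882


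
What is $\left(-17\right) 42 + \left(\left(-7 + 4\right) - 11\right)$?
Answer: $-728$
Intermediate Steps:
$\left(-17\right) 42 + \left(\left(-7 + 4\right) - 11\right) = -714 - 14 = -728$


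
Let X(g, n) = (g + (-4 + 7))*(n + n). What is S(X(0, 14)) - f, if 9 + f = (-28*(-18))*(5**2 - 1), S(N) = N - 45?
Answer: -12048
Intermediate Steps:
X(g, n) = 2*n*(3 + g) (X(g, n) = (g + 3)*(2*n) = (3 + g)*(2*n) = 2*n*(3 + g))
S(N) = -45 + N
f = 12087 (f = -9 + (-28*(-18))*(5**2 - 1) = -9 + 504*(25 - 1) = -9 + 504*24 = -9 + 12096 = 12087)
S(X(0, 14)) - f = (-45 + 2*14*(3 + 0)) - 1*12087 = (-45 + 2*14*3) - 12087 = (-45 + 84) - 12087 = 39 - 12087 = -12048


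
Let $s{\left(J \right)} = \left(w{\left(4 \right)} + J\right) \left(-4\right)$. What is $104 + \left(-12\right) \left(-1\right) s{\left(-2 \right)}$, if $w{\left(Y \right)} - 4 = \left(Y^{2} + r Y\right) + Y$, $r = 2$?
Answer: $-1336$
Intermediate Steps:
$w{\left(Y \right)} = 4 + Y^{2} + 3 Y$ ($w{\left(Y \right)} = 4 + \left(\left(Y^{2} + 2 Y\right) + Y\right) = 4 + \left(Y^{2} + 3 Y\right) = 4 + Y^{2} + 3 Y$)
$s{\left(J \right)} = -128 - 4 J$ ($s{\left(J \right)} = \left(\left(4 + 4^{2} + 3 \cdot 4\right) + J\right) \left(-4\right) = \left(\left(4 + 16 + 12\right) + J\right) \left(-4\right) = \left(32 + J\right) \left(-4\right) = -128 - 4 J$)
$104 + \left(-12\right) \left(-1\right) s{\left(-2 \right)} = 104 + \left(-12\right) \left(-1\right) \left(-128 - -8\right) = 104 + 12 \left(-128 + 8\right) = 104 + 12 \left(-120\right) = 104 - 1440 = -1336$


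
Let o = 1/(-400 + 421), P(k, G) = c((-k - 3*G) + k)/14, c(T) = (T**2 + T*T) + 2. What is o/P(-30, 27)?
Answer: 1/19686 ≈ 5.0798e-5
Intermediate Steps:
c(T) = 2 + 2*T**2 (c(T) = (T**2 + T**2) + 2 = 2*T**2 + 2 = 2 + 2*T**2)
P(k, G) = 1/7 + 9*G**2/7 (P(k, G) = (2 + 2*((-k - 3*G) + k)**2)/14 = (2 + 2*(-3*G)**2)*(1/14) = (2 + 2*(9*G**2))*(1/14) = (2 + 18*G**2)*(1/14) = 1/7 + 9*G**2/7)
o = 1/21 ≈ 0.047619
o/P(-30, 27) = 1/(21*(1/7 + (9/7)*27**2)) = 1/(21*(1/7 + (9/7)*729)) = 1/(21*(1/7 + 6561/7)) = 1/(21*(6562/7)) = (1/21)*(7/6562) = 1/19686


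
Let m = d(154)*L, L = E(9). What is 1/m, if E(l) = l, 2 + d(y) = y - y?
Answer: -1/18 ≈ -0.055556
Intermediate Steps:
d(y) = -2 (d(y) = -2 + (y - y) = -2 + 0 = -2)
L = 9
m = -18 (m = -2*9 = -18)
1/m = 1/(-18) = -1/18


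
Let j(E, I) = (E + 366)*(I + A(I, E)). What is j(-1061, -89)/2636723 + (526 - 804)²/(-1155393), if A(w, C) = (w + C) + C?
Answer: 1643119210168/3046451297139 ≈ 0.53936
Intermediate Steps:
A(w, C) = w + 2*C (A(w, C) = (C + w) + C = w + 2*C)
j(E, I) = (366 + E)*(2*E + 2*I) (j(E, I) = (E + 366)*(I + (I + 2*E)) = (366 + E)*(2*E + 2*I))
j(-1061, -89)/2636723 + (526 - 804)²/(-1155393) = (2*(-1061)² + 732*(-1061) + 732*(-89) + 2*(-1061)*(-89))/2636723 + (526 - 804)²/(-1155393) = (2*1125721 - 776652 - 65148 + 188858)*(1/2636723) + (-278)²*(-1/1155393) = (2251442 - 776652 - 65148 + 188858)*(1/2636723) + 77284*(-1/1155393) = 1598500*(1/2636723) - 77284/1155393 = 1598500/2636723 - 77284/1155393 = 1643119210168/3046451297139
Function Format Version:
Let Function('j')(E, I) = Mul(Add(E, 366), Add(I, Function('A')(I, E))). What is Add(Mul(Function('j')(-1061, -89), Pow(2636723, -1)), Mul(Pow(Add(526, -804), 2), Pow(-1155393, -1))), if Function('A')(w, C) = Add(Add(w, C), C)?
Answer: Rational(1643119210168, 3046451297139) ≈ 0.53936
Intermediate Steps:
Function('A')(w, C) = Add(w, Mul(2, C)) (Function('A')(w, C) = Add(Add(C, w), C) = Add(w, Mul(2, C)))
Function('j')(E, I) = Mul(Add(366, E), Add(Mul(2, E), Mul(2, I))) (Function('j')(E, I) = Mul(Add(E, 366), Add(I, Add(I, Mul(2, E)))) = Mul(Add(366, E), Add(Mul(2, E), Mul(2, I))))
Add(Mul(Function('j')(-1061, -89), Pow(2636723, -1)), Mul(Pow(Add(526, -804), 2), Pow(-1155393, -1))) = Add(Mul(Add(Mul(2, Pow(-1061, 2)), Mul(732, -1061), Mul(732, -89), Mul(2, -1061, -89)), Pow(2636723, -1)), Mul(Pow(Add(526, -804), 2), Pow(-1155393, -1))) = Add(Mul(Add(Mul(2, 1125721), -776652, -65148, 188858), Rational(1, 2636723)), Mul(Pow(-278, 2), Rational(-1, 1155393))) = Add(Mul(Add(2251442, -776652, -65148, 188858), Rational(1, 2636723)), Mul(77284, Rational(-1, 1155393))) = Add(Mul(1598500, Rational(1, 2636723)), Rational(-77284, 1155393)) = Add(Rational(1598500, 2636723), Rational(-77284, 1155393)) = Rational(1643119210168, 3046451297139)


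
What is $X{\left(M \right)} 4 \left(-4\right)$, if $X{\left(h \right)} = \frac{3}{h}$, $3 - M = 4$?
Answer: $48$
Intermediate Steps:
$M = -1$ ($M = 3 - 4 = -1$)
$X{\left(M \right)} 4 \left(-4\right) = \frac{3}{-1} \cdot 4 \left(-4\right) = 3 \left(-1\right) 4 \left(-4\right) = \left(-3\right) 4 \left(-4\right) = \left(-12\right) \left(-4\right) = 48$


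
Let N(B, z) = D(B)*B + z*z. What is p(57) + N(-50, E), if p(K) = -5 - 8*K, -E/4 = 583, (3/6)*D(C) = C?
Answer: 5442763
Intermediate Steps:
D(C) = 2*C
E = -2332 (E = -4*583 = -2332)
N(B, z) = z² + 2*B² (N(B, z) = (2*B)*B + z*z = 2*B² + z² = z² + 2*B²)
p(57) + N(-50, E) = (-5 - 8*57) + ((-2332)² + 2*(-50)²) = (-5 - 456) + (5438224 + 2*2500) = -461 + (5438224 + 5000) = -461 + 5443224 = 5442763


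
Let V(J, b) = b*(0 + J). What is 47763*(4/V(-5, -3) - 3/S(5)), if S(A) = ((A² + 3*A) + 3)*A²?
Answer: 13548771/1075 ≈ 12604.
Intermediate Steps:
S(A) = A²*(3 + A² + 3*A) (S(A) = (3 + A² + 3*A)*A² = A²*(3 + A² + 3*A))
V(J, b) = J*b (V(J, b) = b*J = J*b)
47763*(4/V(-5, -3) - 3/S(5)) = 47763*(4/((-5*(-3))) - 3*1/(25*(3 + 5² + 3*5))) = 47763*(4/15 - 3*1/(25*(3 + 25 + 15))) = 47763*(4*(1/15) - 3/(25*43)) = 47763*(4/15 - 3/1075) = 47763*(851/3225) = 13548771/1075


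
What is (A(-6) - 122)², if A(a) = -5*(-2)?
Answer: 12544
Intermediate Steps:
A(a) = 10
(A(-6) - 122)² = (10 - 122)² = (-112)² = 12544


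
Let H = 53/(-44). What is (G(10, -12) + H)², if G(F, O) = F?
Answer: 149769/1936 ≈ 77.360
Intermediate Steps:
H = -53/44 (H = 53*(-1/44) = -53/44 ≈ -1.2045)
(G(10, -12) + H)² = (10 - 53/44)² = (387/44)² = 149769/1936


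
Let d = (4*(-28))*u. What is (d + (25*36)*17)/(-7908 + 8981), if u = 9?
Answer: 14292/1073 ≈ 13.320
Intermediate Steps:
d = -1008 (d = (4*(-28))*9 = -112*9 = -1008)
(d + (25*36)*17)/(-7908 + 8981) = (-1008 + (25*36)*17)/(-7908 + 8981) = (-1008 + 900*17)/1073 = (-1008 + 15300)*(1/1073) = 14292*(1/1073) = 14292/1073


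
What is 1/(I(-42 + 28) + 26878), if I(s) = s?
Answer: 1/26864 ≈ 3.7225e-5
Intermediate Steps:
1/(I(-42 + 28) + 26878) = 1/((-42 + 28) + 26878) = 1/(-14 + 26878) = 1/26864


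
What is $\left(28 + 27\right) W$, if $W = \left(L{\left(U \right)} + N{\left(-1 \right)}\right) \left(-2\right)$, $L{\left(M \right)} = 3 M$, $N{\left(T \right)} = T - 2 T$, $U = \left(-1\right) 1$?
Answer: $220$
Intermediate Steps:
$U = -1$
$N{\left(T \right)} = - T$
$W = 4$ ($W = \left(3 \left(-1\right) - -1\right) \left(-2\right) = \left(-3 + 1\right) \left(-2\right) = \left(-2\right) \left(-2\right) = 4$)
$\left(28 + 27\right) W = \left(28 + 27\right) 4 = 55 \cdot 4 = 220$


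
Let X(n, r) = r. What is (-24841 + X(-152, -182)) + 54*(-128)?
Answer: -31935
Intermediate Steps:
(-24841 + X(-152, -182)) + 54*(-128) = (-24841 - 182) + 54*(-128) = -25023 - 6912 = -31935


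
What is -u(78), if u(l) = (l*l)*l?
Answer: -474552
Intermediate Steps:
u(l) = l³ (u(l) = l²*l = l³)
-u(78) = -1*78³ = -1*474552 = -474552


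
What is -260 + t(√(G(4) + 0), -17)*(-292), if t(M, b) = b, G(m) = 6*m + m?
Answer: 4704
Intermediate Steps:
G(m) = 7*m
-260 + t(√(G(4) + 0), -17)*(-292) = -260 - 17*(-292) = -260 + 4964 = 4704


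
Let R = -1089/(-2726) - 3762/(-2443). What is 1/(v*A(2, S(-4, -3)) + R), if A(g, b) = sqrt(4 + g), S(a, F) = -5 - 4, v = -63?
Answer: -3185674887626/39110973214699845 - 310453583341468*sqrt(6)/117332919644099535 ≈ -0.0065626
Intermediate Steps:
R = 12915639/6659618 (R = -1089*(-1/2726) - 3762*(-1/2443) = 1089/2726 + 3762/2443 = 12915639/6659618 ≈ 1.9394)
S(a, F) = -9
1/(v*A(2, S(-4, -3)) + R) = 1/(-63*sqrt(4 + 2) + 12915639/6659618) = 1/(-63*sqrt(6) + 12915639/6659618) = 1/(12915639/6659618 - 63*sqrt(6))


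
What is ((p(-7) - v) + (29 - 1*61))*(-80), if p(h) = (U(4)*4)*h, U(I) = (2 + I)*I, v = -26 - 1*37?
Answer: 51280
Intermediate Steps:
v = -63 (v = -26 - 37 = -63)
U(I) = I*(2 + I)
p(h) = 96*h (p(h) = ((4*(2 + 4))*4)*h = ((4*6)*4)*h = (24*4)*h = 96*h)
((p(-7) - v) + (29 - 1*61))*(-80) = ((96*(-7) - 1*(-63)) + (29 - 1*61))*(-80) = ((-672 + 63) + (29 - 61))*(-80) = (-609 - 32)*(-80) = -641*(-80) = 51280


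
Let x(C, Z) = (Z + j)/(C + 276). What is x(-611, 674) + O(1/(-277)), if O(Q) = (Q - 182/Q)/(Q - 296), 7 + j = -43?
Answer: -4729330427/27467655 ≈ -172.18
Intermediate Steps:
j = -50 (j = -7 - 43 = -50)
x(C, Z) = (-50 + Z)/(276 + C) (x(C, Z) = (Z - 50)/(C + 276) = (-50 + Z)/(276 + C))
O(Q) = (Q - 182/Q)/(-296 + Q)
x(-611, 674) + O(1/(-277)) = (-50 + 674)/(276 - 611) + (-182 + (1/(-277))²)/((1/(-277))*(-296 + 1/(-277))) = 624/(-335) + (-182 + (-1/277)²)/((-1/277)*(-296 - 1/277)) = -1/335*624 - 277*(-182 + 1/76729)/(-81993/277) = -624/335 - 277*(-277/81993)*(-13964677/76729) = -624/335 - 13964677/81993 = -4729330427/27467655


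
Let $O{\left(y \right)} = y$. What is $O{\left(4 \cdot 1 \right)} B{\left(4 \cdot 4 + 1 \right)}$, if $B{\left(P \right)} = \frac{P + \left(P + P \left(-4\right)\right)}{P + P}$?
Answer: $-4$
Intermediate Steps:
$B{\left(P \right)} = -1$ ($B{\left(P \right)} = \frac{P + \left(P - 4 P\right)}{2 P} = \left(P - 3 P\right) \frac{1}{2 P} = - 2 P \frac{1}{2 P} = -1$)
$O{\left(4 \cdot 1 \right)} B{\left(4 \cdot 4 + 1 \right)} = 4 \cdot 1 \left(-1\right) = 4 \left(-1\right) = -4$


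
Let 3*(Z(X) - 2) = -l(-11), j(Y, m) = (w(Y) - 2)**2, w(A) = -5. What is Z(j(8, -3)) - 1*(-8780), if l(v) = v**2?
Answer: 26225/3 ≈ 8741.7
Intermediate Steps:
j(Y, m) = 49 (j(Y, m) = (-5 - 2)**2 = (-7)**2 = 49)
Z(X) = -115/3 (Z(X) = 2 + (-1*(-11)**2)/3 = 2 + (-1*121)/3 = 2 + (1/3)*(-121) = 2 - 121/3 = -115/3)
Z(j(8, -3)) - 1*(-8780) = -115/3 - 1*(-8780) = -115/3 + 8780 = 26225/3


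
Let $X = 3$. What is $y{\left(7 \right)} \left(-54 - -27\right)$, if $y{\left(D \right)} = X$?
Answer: $-81$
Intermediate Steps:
$y{\left(D \right)} = 3$
$y{\left(7 \right)} \left(-54 - -27\right) = 3 \left(-54 - -27\right) = 3 \left(-54 + 27\right) = 3 \left(-27\right) = -81$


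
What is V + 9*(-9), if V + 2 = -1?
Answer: -84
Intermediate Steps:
V = -3 (V = -2 - 1 = -3)
V + 9*(-9) = -3 + 9*(-9) = -3 - 81 = -84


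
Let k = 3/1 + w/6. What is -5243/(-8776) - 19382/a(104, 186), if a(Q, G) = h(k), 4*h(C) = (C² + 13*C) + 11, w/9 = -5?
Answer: 2722114399/956584 ≈ 2845.7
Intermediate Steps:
w = -45 (w = 9*(-5) = -45)
k = -9/2 (k = 3/1 - 45/6 = 3*1 - 45*⅙ = 3 - 15/2 = -9/2 ≈ -4.5000)
h(C) = 11/4 + C²/4 + 13*C/4 (h(C) = ((C² + 13*C) + 11)/4 = (11 + C² + 13*C)/4 = 11/4 + C²/4 + 13*C/4)
a(Q, G) = -109/16 (a(Q, G) = 11/4 + (-9/2)²/4 + (13/4)*(-9/2) = 11/4 + (¼)*(81/4) - 117/8 = 11/4 + 81/16 - 117/8 = -109/16)
-5243/(-8776) - 19382/a(104, 186) = -5243/(-8776) - 19382/(-109/16) = -5243*(-1/8776) - 19382*(-16/109) = 5243/8776 + 310112/109 = 2722114399/956584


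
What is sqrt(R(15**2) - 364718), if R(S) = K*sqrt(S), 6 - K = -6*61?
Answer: I*sqrt(359138) ≈ 599.28*I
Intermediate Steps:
K = 372 (K = 6 - (-6)*61 = 6 - 1*(-366) = 6 + 366 = 372)
R(S) = 372*sqrt(S)
sqrt(R(15**2) - 364718) = sqrt(372*sqrt(15**2) - 364718) = sqrt(372*sqrt(225) - 364718) = sqrt(372*15 - 364718) = sqrt(5580 - 364718) = sqrt(-359138) = I*sqrt(359138)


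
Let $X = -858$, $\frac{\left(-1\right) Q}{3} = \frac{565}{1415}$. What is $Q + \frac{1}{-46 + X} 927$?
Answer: $- \frac{568797}{255832} \approx -2.2233$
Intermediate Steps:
$Q = - \frac{339}{283}$ ($Q = - 3 \cdot \frac{565}{1415} = - 3 \cdot 565 \cdot \frac{1}{1415} = \left(-3\right) \frac{113}{283} = - \frac{339}{283} \approx -1.1979$)
$Q + \frac{1}{-46 + X} 927 = - \frac{339}{283} + \frac{1}{-46 - 858} \cdot 927 = - \frac{339}{283} + \frac{1}{-904} \cdot 927 = - \frac{339}{283} - \frac{927}{904} = - \frac{568797}{255832}$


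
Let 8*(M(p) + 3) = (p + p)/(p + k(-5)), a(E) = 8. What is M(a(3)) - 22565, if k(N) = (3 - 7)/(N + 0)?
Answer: -496491/22 ≈ -22568.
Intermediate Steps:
k(N) = -4/N
M(p) = -3 + p/(4*(⅘ + p)) (M(p) = -3 + ((p + p)/(p - 4/(-5)))/8 = -3 + ((2*p)/(p - 4*(-⅕)))/8 = -3 + ((2*p)/(p + ⅘))/8 = -3 + ((2*p)/(⅘ + p))/8 = -3 + (2*p/(⅘ + p))/8 = -3 + p/(4*(⅘ + p)))
M(a(3)) - 22565 = (-48 - 55*8)/(4*(4 + 5*8)) - 22565 = (-48 - 440)/(4*(4 + 40)) - 22565 = (¼)*(-488)/44 - 22565 = (¼)*(1/44)*(-488) - 22565 = -61/22 - 22565 = -496491/22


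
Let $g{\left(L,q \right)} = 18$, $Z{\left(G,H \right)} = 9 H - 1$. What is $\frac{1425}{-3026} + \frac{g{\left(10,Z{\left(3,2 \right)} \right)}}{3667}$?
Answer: $- \frac{5171007}{11096342} \approx -0.46601$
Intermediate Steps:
$Z{\left(G,H \right)} = -1 + 9 H$
$\frac{1425}{-3026} + \frac{g{\left(10,Z{\left(3,2 \right)} \right)}}{3667} = \frac{1425}{-3026} + \frac{18}{3667} = 1425 \left(- \frac{1}{3026}\right) + 18 \cdot \frac{1}{3667} = - \frac{1425}{3026} + \frac{18}{3667} = - \frac{5171007}{11096342}$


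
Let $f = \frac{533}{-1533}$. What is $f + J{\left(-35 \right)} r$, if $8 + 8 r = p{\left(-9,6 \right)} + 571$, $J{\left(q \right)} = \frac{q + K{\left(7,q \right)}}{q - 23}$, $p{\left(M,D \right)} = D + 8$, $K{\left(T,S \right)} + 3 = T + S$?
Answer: $\frac{29066197}{355656} \approx 81.726$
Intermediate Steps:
$K{\left(T,S \right)} = -3 + S + T$ ($K{\left(T,S \right)} = -3 + \left(T + S\right) = -3 + \left(S + T\right) = -3 + S + T$)
$p{\left(M,D \right)} = 8 + D$
$J{\left(q \right)} = \frac{4 + 2 q}{-23 + q}$ ($J{\left(q \right)} = \frac{q + \left(-3 + q + 7\right)}{q - 23} = \frac{q + \left(4 + q\right)}{-23 + q} = \frac{4 + 2 q}{-23 + q}$)
$r = \frac{577}{8}$ ($r = -1 + \frac{\left(8 + 6\right) + 571}{8} = -1 + \frac{14 + 571}{8} = -1 + \frac{1}{8} \cdot 585 = -1 + \frac{585}{8} = \frac{577}{8} \approx 72.125$)
$f = - \frac{533}{1533}$ ($f = 533 \left(- \frac{1}{1533}\right) = - \frac{533}{1533} \approx -0.34768$)
$f + J{\left(-35 \right)} r = - \frac{533}{1533} + \frac{2 \left(2 - 35\right)}{-23 - 35} \cdot \frac{577}{8} = - \frac{533}{1533} + 2 \frac{1}{-58} \left(-33\right) \frac{577}{8} = - \frac{533}{1533} + 2 \left(- \frac{1}{58}\right) \left(-33\right) \frac{577}{8} = - \frac{533}{1533} + \frac{33}{29} \cdot \frac{577}{8} = - \frac{533}{1533} + \frac{19041}{232} = \frac{29066197}{355656}$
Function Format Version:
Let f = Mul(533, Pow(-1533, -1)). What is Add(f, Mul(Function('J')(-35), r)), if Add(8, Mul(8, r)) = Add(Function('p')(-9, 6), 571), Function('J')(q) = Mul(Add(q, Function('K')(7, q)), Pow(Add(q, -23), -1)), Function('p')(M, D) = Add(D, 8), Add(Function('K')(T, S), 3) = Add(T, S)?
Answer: Rational(29066197, 355656) ≈ 81.726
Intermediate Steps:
Function('K')(T, S) = Add(-3, S, T) (Function('K')(T, S) = Add(-3, Add(T, S)) = Add(-3, Add(S, T)) = Add(-3, S, T))
Function('p')(M, D) = Add(8, D)
Function('J')(q) = Mul(Pow(Add(-23, q), -1), Add(4, Mul(2, q))) (Function('J')(q) = Mul(Add(q, Add(-3, q, 7)), Pow(Add(q, -23), -1)) = Mul(Add(q, Add(4, q)), Pow(Add(-23, q), -1)) = Mul(Add(4, Mul(2, q)), Pow(Add(-23, q), -1)) = Mul(Pow(Add(-23, q), -1), Add(4, Mul(2, q))))
r = Rational(577, 8) (r = Add(-1, Mul(Rational(1, 8), Add(Add(8, 6), 571))) = Add(-1, Mul(Rational(1, 8), Add(14, 571))) = Add(-1, Mul(Rational(1, 8), 585)) = Add(-1, Rational(585, 8)) = Rational(577, 8) ≈ 72.125)
f = Rational(-533, 1533) (f = Mul(533, Rational(-1, 1533)) = Rational(-533, 1533) ≈ -0.34768)
Add(f, Mul(Function('J')(-35), r)) = Add(Rational(-533, 1533), Mul(Mul(2, Pow(Add(-23, -35), -1), Add(2, -35)), Rational(577, 8))) = Add(Rational(-533, 1533), Mul(Mul(2, Pow(-58, -1), -33), Rational(577, 8))) = Add(Rational(-533, 1533), Mul(Mul(2, Rational(-1, 58), -33), Rational(577, 8))) = Add(Rational(-533, 1533), Mul(Rational(33, 29), Rational(577, 8))) = Add(Rational(-533, 1533), Rational(19041, 232)) = Rational(29066197, 355656)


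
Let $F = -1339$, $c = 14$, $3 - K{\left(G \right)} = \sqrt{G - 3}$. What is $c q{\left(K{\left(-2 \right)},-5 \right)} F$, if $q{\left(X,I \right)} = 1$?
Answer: $-18746$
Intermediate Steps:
$K{\left(G \right)} = 3 - \sqrt{-3 + G}$ ($K{\left(G \right)} = 3 - \sqrt{G - 3} = 3 - \sqrt{-3 + G}$)
$c q{\left(K{\left(-2 \right)},-5 \right)} F = 14 \cdot 1 \left(-1339\right) = 14 \left(-1339\right) = -18746$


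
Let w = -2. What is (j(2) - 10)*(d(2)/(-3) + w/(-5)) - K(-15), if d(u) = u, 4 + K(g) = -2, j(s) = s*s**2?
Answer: 98/15 ≈ 6.5333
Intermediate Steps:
j(s) = s**3
K(g) = -6 (K(g) = -4 - 2 = -6)
(j(2) - 10)*(d(2)/(-3) + w/(-5)) - K(-15) = (2**3 - 10)*(2/(-3) - 2/(-5)) - 1*(-6) = (8 - 10)*(2*(-1/3) - 2*(-1/5)) + 6 = -2*(-2/3 + 2/5) + 6 = -2*(-4/15) + 6 = 8/15 + 6 = 98/15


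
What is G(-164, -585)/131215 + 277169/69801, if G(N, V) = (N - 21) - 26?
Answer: 36354002324/9158938215 ≈ 3.9692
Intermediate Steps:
G(N, V) = -47 + N (G(N, V) = (-21 + N) - 26 = -47 + N)
G(-164, -585)/131215 + 277169/69801 = (-47 - 164)/131215 + 277169/69801 = -211*1/131215 + 277169*(1/69801) = -211/131215 + 277169/69801 = 36354002324/9158938215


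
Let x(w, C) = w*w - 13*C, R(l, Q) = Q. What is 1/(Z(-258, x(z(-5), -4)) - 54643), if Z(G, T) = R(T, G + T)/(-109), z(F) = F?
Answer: -109/5955906 ≈ -1.8301e-5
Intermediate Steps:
x(w, C) = w² - 13*C
Z(G, T) = -G/109 - T/109 (Z(G, T) = (G + T)/(-109) = (G + T)*(-1/109) = -G/109 - T/109)
1/(Z(-258, x(z(-5), -4)) - 54643) = 1/((-1/109*(-258) - ((-5)² - 13*(-4))/109) - 54643) = 1/((258/109 - (25 + 52)/109) - 54643) = 1/((258/109 - 1/109*77) - 54643) = 1/((258/109 - 77/109) - 54643) = 1/(181/109 - 54643) = 1/(-5955906/109) = -109/5955906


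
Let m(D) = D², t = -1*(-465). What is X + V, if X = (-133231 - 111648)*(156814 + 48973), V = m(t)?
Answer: -50392698548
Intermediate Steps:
t = 465
V = 216225 (V = 465² = 216225)
X = -50392914773 (X = -244879*205787 = -50392914773)
X + V = -50392914773 + 216225 = -50392698548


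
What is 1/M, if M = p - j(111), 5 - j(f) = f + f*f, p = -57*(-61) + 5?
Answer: 1/15909 ≈ 6.2858e-5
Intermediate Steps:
p = 3482 (p = 3477 + 5 = 3482)
j(f) = 5 - f - f² (j(f) = 5 - (f + f*f) = 5 - (f + f²) = 5 + (-f - f²) = 5 - f - f²)
M = 15909 (M = 3482 - (5 - 1*111 - 1*111²) = 3482 - (5 - 111 - 1*12321) = 3482 - (5 - 111 - 12321) = 3482 - 1*(-12427) = 3482 + 12427 = 15909)
1/M = 1/15909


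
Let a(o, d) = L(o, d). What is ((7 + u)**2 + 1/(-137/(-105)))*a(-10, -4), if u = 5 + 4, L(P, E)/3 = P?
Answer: -1055310/137 ≈ -7703.0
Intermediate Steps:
L(P, E) = 3*P
a(o, d) = 3*o
u = 9
((7 + u)**2 + 1/(-137/(-105)))*a(-10, -4) = ((7 + 9)**2 + 1/(-137/(-105)))*(3*(-10)) = (16**2 + 1/(-137*(-1/105)))*(-30) = (256 + 1/(137/105))*(-30) = (256 + 105/137)*(-30) = (35177/137)*(-30) = -1055310/137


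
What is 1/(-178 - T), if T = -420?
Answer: 1/242 ≈ 0.0041322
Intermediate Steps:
1/(-178 - T) = 1/(-178 - 1*(-420)) = 1/(-178 + 420) = 1/242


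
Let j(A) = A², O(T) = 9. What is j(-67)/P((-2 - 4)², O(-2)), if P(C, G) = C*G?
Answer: 4489/324 ≈ 13.855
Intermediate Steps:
j(-67)/P((-2 - 4)², O(-2)) = (-67)²/(((-2 - 4)²*9)) = 4489/(((-6)²*9)) = 4489/((36*9)) = 4489/324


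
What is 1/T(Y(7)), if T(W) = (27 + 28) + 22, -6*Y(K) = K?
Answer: 1/77 ≈ 0.012987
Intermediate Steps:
Y(K) = -K/6
T(W) = 77 (T(W) = 55 + 22 = 77)
1/T(Y(7)) = 1/77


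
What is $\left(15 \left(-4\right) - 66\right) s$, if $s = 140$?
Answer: $-17640$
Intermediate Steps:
$\left(15 \left(-4\right) - 66\right) s = \left(15 \left(-4\right) - 66\right) 140 = \left(-60 - 66\right) 140 = \left(-126\right) 140 = -17640$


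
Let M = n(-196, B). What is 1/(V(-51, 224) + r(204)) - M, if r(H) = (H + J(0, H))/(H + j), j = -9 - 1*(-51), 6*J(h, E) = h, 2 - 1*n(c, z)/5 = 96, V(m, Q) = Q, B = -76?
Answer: 4332501/9218 ≈ 470.00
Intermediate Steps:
n(c, z) = -470 (n(c, z) = 10 - 5*96 = 10 - 480 = -470)
M = -470
J(h, E) = h/6
j = 42 (j = -9 + 51 = 42)
r(H) = H/(42 + H) (r(H) = (H + (1/6)*0)/(H + 42) = (H + 0)/(42 + H) = H/(42 + H))
1/(V(-51, 224) + r(204)) - M = 1/(224 + 204/(42 + 204)) - 1*(-470) = 1/(224 + 204/246) + 470 = 1/(224 + 204*(1/246)) + 470 = 1/(224 + 34/41) + 470 = 1/(9218/41) + 470 = 41/9218 + 470 = 4332501/9218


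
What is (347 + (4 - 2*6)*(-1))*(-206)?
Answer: -73130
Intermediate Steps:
(347 + (4 - 2*6)*(-1))*(-206) = (347 + (4 - 12)*(-1))*(-206) = (347 - 8*(-1))*(-206) = (347 + 8)*(-206) = 355*(-206) = -73130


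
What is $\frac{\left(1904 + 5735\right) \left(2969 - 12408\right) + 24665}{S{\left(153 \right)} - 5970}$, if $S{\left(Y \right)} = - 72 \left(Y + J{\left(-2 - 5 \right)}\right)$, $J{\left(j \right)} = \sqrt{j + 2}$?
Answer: $\frac{102029036168}{24045843} - \frac{144159712 i \sqrt{5}}{8015281} \approx 4243.1 - 40.217 i$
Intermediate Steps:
$J{\left(j \right)} = \sqrt{2 + j}$
$S{\left(Y \right)} = - 72 Y - 72 i \sqrt{5}$ ($S{\left(Y \right)} = - 72 \left(Y + \sqrt{2 - 7}\right) = - 72 \left(Y + \sqrt{-5}\right) = - 72 \left(Y + i \sqrt{5}\right) = - 72 Y - 72 i \sqrt{5}$)
$\frac{\left(1904 + 5735\right) \left(2969 - 12408\right) + 24665}{S{\left(153 \right)} - 5970} = \frac{\left(1904 + 5735\right) \left(2969 - 12408\right) + 24665}{\left(\left(-72\right) 153 - 72 i \sqrt{5}\right) - 5970} = \frac{7639 \left(-9439\right) + 24665}{\left(-11016 - 72 i \sqrt{5}\right) - 5970} = \frac{-72104521 + 24665}{-16986 - 72 i \sqrt{5}} = - \frac{72079856}{-16986 - 72 i \sqrt{5}}$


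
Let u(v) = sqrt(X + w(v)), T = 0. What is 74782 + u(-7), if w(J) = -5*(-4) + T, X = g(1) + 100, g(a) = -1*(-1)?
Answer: 74793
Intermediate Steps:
g(a) = 1
X = 101 (X = 1 + 100 = 101)
w(J) = 20 (w(J) = -5*(-4) + 0 = 20 + 0 = 20)
u(v) = 11 (u(v) = sqrt(101 + 20) = sqrt(121) = 11)
74782 + u(-7) = 74782 + 11 = 74793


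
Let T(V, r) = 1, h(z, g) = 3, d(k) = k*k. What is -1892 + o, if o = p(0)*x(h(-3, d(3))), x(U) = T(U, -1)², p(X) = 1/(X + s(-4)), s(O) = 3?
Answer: -5675/3 ≈ -1891.7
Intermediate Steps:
d(k) = k²
p(X) = 1/(3 + X) (p(X) = 1/(X + 3) = 1/(3 + X))
x(U) = 1 (x(U) = 1² = 1)
o = ⅓ (o = 1/(3 + 0) = 1/3 = (⅓)*1 = ⅓ ≈ 0.33333)
-1892 + o = -1892 + ⅓ = -5675/3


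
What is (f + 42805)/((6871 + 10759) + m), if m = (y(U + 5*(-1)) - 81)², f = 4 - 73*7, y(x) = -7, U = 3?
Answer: 21149/12687 ≈ 1.6670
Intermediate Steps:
f = -507 (f = 4 - 511 = -507)
m = 7744 (m = (-7 - 81)² = (-88)² = 7744)
(f + 42805)/((6871 + 10759) + m) = (-507 + 42805)/((6871 + 10759) + 7744) = 42298/(17630 + 7744) = 42298/25374 = 42298*(1/25374) = 21149/12687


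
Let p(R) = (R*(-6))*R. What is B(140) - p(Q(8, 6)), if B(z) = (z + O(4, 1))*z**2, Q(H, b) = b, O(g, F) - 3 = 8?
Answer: 2959816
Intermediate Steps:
O(g, F) = 11 (O(g, F) = 3 + 8 = 11)
p(R) = -6*R**2 (p(R) = (-6*R)*R = -6*R**2)
B(z) = z**2*(11 + z) (B(z) = (z + 11)*z**2 = (11 + z)*z**2 = z**2*(11 + z))
B(140) - p(Q(8, 6)) = 140**2*(11 + 140) - (-6)*6**2 = 19600*151 - (-6)*36 = 2959600 - 1*(-216) = 2959600 + 216 = 2959816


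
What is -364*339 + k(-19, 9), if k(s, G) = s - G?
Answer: -123424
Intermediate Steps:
-364*339 + k(-19, 9) = -364*339 + (-19 - 1*9) = -123396 + (-19 - 9) = -123396 - 28 = -123424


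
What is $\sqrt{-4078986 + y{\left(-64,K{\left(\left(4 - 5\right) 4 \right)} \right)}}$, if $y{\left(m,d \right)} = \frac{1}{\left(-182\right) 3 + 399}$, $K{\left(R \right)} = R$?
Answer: $\frac{i \sqrt{1798832829}}{21} \approx 2019.7 i$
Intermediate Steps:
$y{\left(m,d \right)} = - \frac{1}{147}$ ($y{\left(m,d \right)} = \frac{1}{-546 + 399} = \frac{1}{-147} = - \frac{1}{147}$)
$\sqrt{-4078986 + y{\left(-64,K{\left(\left(4 - 5\right) 4 \right)} \right)}} = \sqrt{-4078986 - \frac{1}{147}} = \sqrt{- \frac{599610943}{147}} = \frac{i \sqrt{1798832829}}{21}$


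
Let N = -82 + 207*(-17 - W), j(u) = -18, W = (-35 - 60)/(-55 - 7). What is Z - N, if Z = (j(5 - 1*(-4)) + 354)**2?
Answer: 7242479/62 ≈ 1.1681e+5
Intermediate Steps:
W = 95/62 (W = -95/(-62) = -95*(-1/62) = 95/62 ≈ 1.5323)
N = -242927/62 (N = -82 + 207*(-17 - 1*95/62) = -82 + 207*(-17 - 95/62) = -82 + 207*(-1149/62) = -82 - 237843/62 = -242927/62 ≈ -3918.2)
Z = 112896 (Z = (-18 + 354)**2 = 336**2 = 112896)
Z - N = 112896 - 1*(-242927/62) = 112896 + 242927/62 = 7242479/62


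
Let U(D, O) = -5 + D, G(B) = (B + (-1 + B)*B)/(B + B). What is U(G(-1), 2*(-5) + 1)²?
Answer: 121/4 ≈ 30.250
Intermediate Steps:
G(B) = (B + B*(-1 + B))/(2*B) (G(B) = (B + B*(-1 + B))/((2*B)) = (B + B*(-1 + B))*(1/(2*B)) = (B + B*(-1 + B))/(2*B))
U(G(-1), 2*(-5) + 1)² = (-5 + (½)*(-1))² = (-5 - ½)² = (-11/2)² = 121/4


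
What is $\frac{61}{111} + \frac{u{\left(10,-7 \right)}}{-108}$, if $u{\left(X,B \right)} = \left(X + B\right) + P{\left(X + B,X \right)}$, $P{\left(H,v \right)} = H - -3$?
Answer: $\frac{69}{148} \approx 0.46622$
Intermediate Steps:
$P{\left(H,v \right)} = 3 + H$ ($P{\left(H,v \right)} = H + 3 = 3 + H$)
$u{\left(X,B \right)} = 3 + 2 B + 2 X$ ($u{\left(X,B \right)} = \left(X + B\right) + \left(3 + \left(X + B\right)\right) = \left(B + X\right) + \left(3 + \left(B + X\right)\right) = \left(B + X\right) + \left(3 + B + X\right) = 3 + 2 B + 2 X$)
$\frac{61}{111} + \frac{u{\left(10,-7 \right)}}{-108} = \frac{61}{111} + \frac{3 + 2 \left(-7\right) + 2 \cdot 10}{-108} = 61 \cdot \frac{1}{111} + \left(3 - 14 + 20\right) \left(- \frac{1}{108}\right) = \frac{61}{111} + 9 \left(- \frac{1}{108}\right) = \frac{61}{111} - \frac{1}{12} = \frac{69}{148}$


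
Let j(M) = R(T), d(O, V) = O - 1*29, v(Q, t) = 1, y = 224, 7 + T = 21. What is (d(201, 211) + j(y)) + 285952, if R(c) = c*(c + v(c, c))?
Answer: 286334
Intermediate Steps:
T = 14 (T = -7 + 21 = 14)
R(c) = c*(1 + c) (R(c) = c*(c + 1) = c*(1 + c))
d(O, V) = -29 + O (d(O, V) = O - 29 = -29 + O)
j(M) = 210 (j(M) = 14*(1 + 14) = 14*15 = 210)
(d(201, 211) + j(y)) + 285952 = ((-29 + 201) + 210) + 285952 = (172 + 210) + 285952 = 382 + 285952 = 286334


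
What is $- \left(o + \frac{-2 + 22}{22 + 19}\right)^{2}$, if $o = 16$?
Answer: $- \frac{456976}{1681} \approx -271.85$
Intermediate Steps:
$- \left(o + \frac{-2 + 22}{22 + 19}\right)^{2} = - \left(16 + \frac{-2 + 22}{22 + 19}\right)^{2} = - \left(16 + \frac{20}{41}\right)^{2} = - \left(\frac{676}{41}\right)^{2} = \left(-1\right) \frac{456976}{1681} = - \frac{456976}{1681}$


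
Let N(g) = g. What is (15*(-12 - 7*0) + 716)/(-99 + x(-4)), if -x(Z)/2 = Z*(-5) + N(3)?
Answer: -536/145 ≈ -3.6966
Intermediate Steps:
x(Z) = -6 + 10*Z (x(Z) = -2*(Z*(-5) + 3) = -2*(-5*Z + 3) = -2*(3 - 5*Z) = -6 + 10*Z)
(15*(-12 - 7*0) + 716)/(-99 + x(-4)) = (15*(-12 - 7*0) + 716)/(-99 + (-6 + 10*(-4))) = (15*(-12 + 0) + 716)/(-99 + (-6 - 40)) = (15*(-12) + 716)/(-99 - 46) = (-180 + 716)/(-145) = 536*(-1/145) = -536/145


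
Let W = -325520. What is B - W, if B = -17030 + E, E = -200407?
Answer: 108083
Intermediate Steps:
B = -217437 (B = -17030 - 200407 = -217437)
B - W = -217437 - 1*(-325520) = -217437 + 325520 = 108083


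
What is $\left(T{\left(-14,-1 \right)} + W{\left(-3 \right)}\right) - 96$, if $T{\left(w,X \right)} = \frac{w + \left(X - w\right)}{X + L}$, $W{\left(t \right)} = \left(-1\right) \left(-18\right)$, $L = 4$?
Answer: $- \frac{235}{3} \approx -78.333$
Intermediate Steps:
$W{\left(t \right)} = 18$
$T{\left(w,X \right)} = \frac{X}{4 + X}$ ($T{\left(w,X \right)} = \frac{w + \left(X - w\right)}{X + 4} = \frac{X}{4 + X}$)
$\left(T{\left(-14,-1 \right)} + W{\left(-3 \right)}\right) - 96 = \left(- \frac{1}{4 - 1} + 18\right) - 96 = \left(- \frac{1}{3} + 18\right) - 96 = \frac{53}{3} - 96 = - \frac{235}{3}$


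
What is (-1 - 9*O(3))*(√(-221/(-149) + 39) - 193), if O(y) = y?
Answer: 5404 - 112*√56173/149 ≈ 5225.8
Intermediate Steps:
(-1 - 9*O(3))*(√(-221/(-149) + 39) - 193) = (-1 - 9*3)*(√(-221/(-149) + 39) - 193) = (-1 - 27)*(√(-221*(-1/149) + 39) - 193) = -28*(√(221/149 + 39) - 193) = -28*(√(6032/149) - 193) = -28*(4*√56173/149 - 193) = -28*(-193 + 4*√56173/149) = 5404 - 112*√56173/149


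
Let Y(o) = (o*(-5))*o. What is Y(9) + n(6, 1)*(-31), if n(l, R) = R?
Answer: -436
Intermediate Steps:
Y(o) = -5*o**2 (Y(o) = (-5*o)*o = -5*o**2)
Y(9) + n(6, 1)*(-31) = -5*9**2 + 1*(-31) = -5*81 - 31 = -405 - 31 = -436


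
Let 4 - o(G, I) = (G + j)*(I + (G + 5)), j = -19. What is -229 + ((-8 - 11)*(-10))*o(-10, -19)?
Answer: -131709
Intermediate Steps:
o(G, I) = 4 - (-19 + G)*(5 + G + I) (o(G, I) = 4 - (G - 19)*(I + (G + 5)) = 4 - (-19 + G)*(I + (5 + G)) = 4 - (-19 + G)*(5 + G + I))
-229 + ((-8 - 11)*(-10))*o(-10, -19) = -229 + ((-8 - 11)*(-10))*(99 - 1*(-10)**2 + 14*(-10) + 19*(-19) - 1*(-10)*(-19)) = -229 + (-19*(-10))*(99 - 1*100 - 140 - 361 - 190) = -229 + 190*(99 - 100 - 140 - 361 - 190) = -229 + 190*(-692) = -229 - 131480 = -131709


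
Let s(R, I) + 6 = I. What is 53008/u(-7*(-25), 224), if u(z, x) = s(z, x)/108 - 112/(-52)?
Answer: 37211616/2929 ≈ 12705.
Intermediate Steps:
s(R, I) = -6 + I
u(z, x) = 491/234 + x/108 (u(z, x) = (-6 + x)/108 - 112/(-52) = (-6 + x)*(1/108) - 112*(-1/52) = (-1/18 + x/108) + 28/13 = 491/234 + x/108)
53008/u(-7*(-25), 224) = 53008/(491/234 + (1/108)*224) = 53008/(491/234 + 56/27) = 53008/(2929/702) = 53008*(702/2929) = 37211616/2929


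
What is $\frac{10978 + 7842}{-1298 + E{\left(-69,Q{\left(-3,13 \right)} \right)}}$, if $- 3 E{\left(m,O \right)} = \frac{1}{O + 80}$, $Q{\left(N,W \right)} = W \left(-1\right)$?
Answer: $- \frac{3782820}{260899} \approx -14.499$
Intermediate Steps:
$Q{\left(N,W \right)} = - W$
$E{\left(m,O \right)} = - \frac{1}{3 \left(80 + O\right)}$ ($E{\left(m,O \right)} = - \frac{1}{3 \left(O + 80\right)} = - \frac{1}{3 \left(80 + O\right)}$)
$\frac{10978 + 7842}{-1298 + E{\left(-69,Q{\left(-3,13 \right)} \right)}} = \frac{10978 + 7842}{-1298 - \frac{1}{240 + 3 \left(\left(-1\right) 13\right)}} = \frac{18820}{-1298 - \frac{1}{240 + 3 \left(-13\right)}} = \frac{18820}{-1298 - \frac{1}{240 - 39}} = \frac{18820}{-1298 - \frac{1}{201}} = \frac{18820}{- \frac{260899}{201}} = 18820 \left(- \frac{201}{260899}\right) = - \frac{3782820}{260899}$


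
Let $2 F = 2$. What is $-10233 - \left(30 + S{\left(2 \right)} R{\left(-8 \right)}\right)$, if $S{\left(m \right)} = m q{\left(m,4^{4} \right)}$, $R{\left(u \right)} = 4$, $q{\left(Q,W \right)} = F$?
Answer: $-10271$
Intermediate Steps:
$F = 1$ ($F = \frac{1}{2} \cdot 2 = 1$)
$q{\left(Q,W \right)} = 1$
$S{\left(m \right)} = m$ ($S{\left(m \right)} = m 1 = m$)
$-10233 - \left(30 + S{\left(2 \right)} R{\left(-8 \right)}\right) = -10233 - \left(30 + 2 \cdot 4\right) = -10233 - \left(30 + 8\right) = -10233 - 38 = -10271$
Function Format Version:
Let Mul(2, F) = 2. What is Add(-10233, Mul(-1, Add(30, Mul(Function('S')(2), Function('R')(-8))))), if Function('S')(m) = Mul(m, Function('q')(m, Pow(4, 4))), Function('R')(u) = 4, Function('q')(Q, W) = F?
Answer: -10271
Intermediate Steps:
F = 1 (F = Mul(Rational(1, 2), 2) = 1)
Function('q')(Q, W) = 1
Function('S')(m) = m (Function('S')(m) = Mul(m, 1) = m)
Add(-10233, Mul(-1, Add(30, Mul(Function('S')(2), Function('R')(-8))))) = Add(-10233, Mul(-1, Add(30, Mul(2, 4)))) = Add(-10233, Mul(-1, Add(30, 8))) = Add(-10233, Mul(-1, 38)) = Add(-10233, -38) = -10271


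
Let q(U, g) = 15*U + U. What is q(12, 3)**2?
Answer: 36864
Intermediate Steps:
q(U, g) = 16*U
q(12, 3)**2 = (16*12)**2 = 192**2 = 36864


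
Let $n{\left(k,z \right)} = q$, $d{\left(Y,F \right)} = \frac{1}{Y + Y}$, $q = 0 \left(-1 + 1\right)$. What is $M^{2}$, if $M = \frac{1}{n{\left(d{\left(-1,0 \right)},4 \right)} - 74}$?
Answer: $\frac{1}{5476} \approx 0.00018262$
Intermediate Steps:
$q = 0$ ($q = 0 \cdot 0 = 0$)
$d{\left(Y,F \right)} = \frac{1}{2 Y}$
$n{\left(k,z \right)} = 0$
$M = - \frac{1}{74}$ ($M = \frac{1}{0 - 74} = \frac{1}{-74} = - \frac{1}{74} \approx -0.013514$)
$M^{2} = \left(- \frac{1}{74}\right)^{2} = \frac{1}{5476}$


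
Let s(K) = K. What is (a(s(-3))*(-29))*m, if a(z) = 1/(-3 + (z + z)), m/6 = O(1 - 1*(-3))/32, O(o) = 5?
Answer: 145/48 ≈ 3.0208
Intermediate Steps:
m = 15/16 (m = 6*(5/32) = 15/16 ≈ 0.93750)
a(z) = 1/(-3 + 2*z)
(a(s(-3))*(-29))*m = (-29/(-3 + 2*(-3)))*(15/16) = (-29/(-3 - 6))*(15/16) = (-29/(-9))*(15/16) = -⅑*(-29)*(15/16) = (29/9)*(15/16) = 145/48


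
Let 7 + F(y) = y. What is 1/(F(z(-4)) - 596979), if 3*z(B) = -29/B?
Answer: -12/7163803 ≈ -1.6751e-6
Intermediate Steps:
z(B) = -29/(3*B) (z(B) = (-29/B)/3 = -29/(3*B))
F(y) = -7 + y
1/(F(z(-4)) - 596979) = 1/((-7 - 29/3/(-4)) - 596979) = 1/((-7 - 29/3*(-¼)) - 596979) = 1/((-7 + 29/12) - 596979) = 1/(-55/12 - 596979) = 1/(-7163803/12) = -12/7163803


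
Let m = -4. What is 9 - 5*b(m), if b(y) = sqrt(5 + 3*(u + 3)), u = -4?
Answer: 9 - 5*sqrt(2) ≈ 1.9289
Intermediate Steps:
b(y) = sqrt(2) (b(y) = sqrt(5 + 3*(-4 + 3)) = sqrt(5 + 3*(-1)) = sqrt(5 - 3) = sqrt(2))
9 - 5*b(m) = 9 - 5*sqrt(2)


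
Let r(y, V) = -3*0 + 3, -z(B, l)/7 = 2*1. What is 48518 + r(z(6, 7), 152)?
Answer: 48521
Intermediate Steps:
z(B, l) = -14
r(y, V) = 3 (r(y, V) = 0 + 3 = 3)
48518 + r(z(6, 7), 152) = 48518 + 3 = 48521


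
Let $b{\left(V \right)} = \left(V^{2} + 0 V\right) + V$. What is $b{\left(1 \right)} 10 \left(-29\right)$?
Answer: $-580$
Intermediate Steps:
$b{\left(V \right)} = V + V^{2}$ ($b{\left(V \right)} = \left(V^{2} + 0\right) + V = V^{2} + V = V + V^{2}$)
$b{\left(1 \right)} 10 \left(-29\right) = 1 \left(1 + 1\right) 10 \left(-29\right) = 1 \cdot 2 \cdot 10 \left(-29\right) = 2 \cdot 10 \left(-29\right) = 20 \left(-29\right) = -580$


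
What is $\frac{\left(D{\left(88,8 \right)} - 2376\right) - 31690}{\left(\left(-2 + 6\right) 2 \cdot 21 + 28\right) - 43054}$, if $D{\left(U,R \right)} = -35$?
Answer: $\frac{3789}{4762} \approx 0.79567$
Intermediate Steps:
$\frac{\left(D{\left(88,8 \right)} - 2376\right) - 31690}{\left(\left(-2 + 6\right) 2 \cdot 21 + 28\right) - 43054} = \frac{\left(-35 - 2376\right) - 31690}{\left(\left(-2 + 6\right) 2 \cdot 21 + 28\right) - 43054} = \frac{-2411 - 31690}{\left(4 \cdot 2 \cdot 21 + 28\right) - 43054} = - \frac{34101}{\left(8 \cdot 21 + 28\right) - 43054} = - \frac{34101}{\left(168 + 28\right) - 43054} = - \frac{34101}{196 - 43054} = - \frac{34101}{-42858} = \left(-34101\right) \left(- \frac{1}{42858}\right) = \frac{3789}{4762}$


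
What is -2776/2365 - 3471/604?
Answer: -9885619/1428460 ≈ -6.9205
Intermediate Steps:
-2776/2365 - 3471/604 = -9885619/1428460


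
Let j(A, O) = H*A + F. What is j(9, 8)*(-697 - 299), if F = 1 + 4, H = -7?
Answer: 57768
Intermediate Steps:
F = 5
j(A, O) = 5 - 7*A (j(A, O) = -7*A + 5 = 5 - 7*A)
j(9, 8)*(-697 - 299) = (5 - 7*9)*(-697 - 299) = (5 - 63)*(-996) = -58*(-996) = 57768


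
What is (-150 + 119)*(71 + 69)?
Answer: -4340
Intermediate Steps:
(-150 + 119)*(71 + 69) = -31*140 = -4340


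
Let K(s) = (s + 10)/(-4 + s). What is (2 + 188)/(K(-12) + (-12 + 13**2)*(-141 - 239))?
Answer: -1520/477279 ≈ -0.0031847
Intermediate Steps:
K(s) = (10 + s)/(-4 + s)
(2 + 188)/(K(-12) + (-12 + 13**2)*(-141 - 239)) = (2 + 188)/((10 - 12)/(-4 - 12) + (-12 + 13**2)*(-141 - 239)) = 190/(-2/(-16) + (-12 + 169)*(-380)) = 190/(-1/16*(-2) + 157*(-380)) = 190/(1/8 - 59660) = 190/(-477279/8) = 190*(-8/477279) = -1520/477279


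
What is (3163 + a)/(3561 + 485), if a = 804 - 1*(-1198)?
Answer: 5165/4046 ≈ 1.2766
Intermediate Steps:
a = 2002 (a = 804 + 1198 = 2002)
(3163 + a)/(3561 + 485) = (3163 + 2002)/(3561 + 485) = 5165/4046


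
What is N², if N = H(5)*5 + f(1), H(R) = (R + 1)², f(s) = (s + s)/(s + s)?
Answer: 32761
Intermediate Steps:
f(s) = 1 (f(s) = (2*s)/((2*s)) = (2*s)*(1/(2*s)) = 1)
H(R) = (1 + R)²
N = 181 (N = (1 + 5)²*5 + 1 = 6²*5 + 1 = 36*5 + 1 = 180 + 1 = 181)
N² = 181² = 32761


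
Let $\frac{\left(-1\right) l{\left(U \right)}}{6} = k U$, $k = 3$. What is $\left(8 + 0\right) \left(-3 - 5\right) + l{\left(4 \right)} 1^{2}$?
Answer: $-136$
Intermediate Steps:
$l{\left(U \right)} = - 18 U$ ($l{\left(U \right)} = - 6 \cdot 3 U = - 18 U$)
$\left(8 + 0\right) \left(-3 - 5\right) + l{\left(4 \right)} 1^{2} = \left(8 + 0\right) \left(-3 - 5\right) + \left(-18\right) 4 \cdot 1^{2} = 8 \left(-8\right) - 72 = -64 - 72 = -136$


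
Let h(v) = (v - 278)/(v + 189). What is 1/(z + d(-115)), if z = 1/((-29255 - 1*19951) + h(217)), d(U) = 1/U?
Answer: -2297435155/20024387 ≈ -114.73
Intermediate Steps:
h(v) = (-278 + v)/(189 + v)
z = -406/19977697 (z = 1/((-29255 - 1*19951) + (-278 + 217)/(189 + 217)) = 1/((-29255 - 19951) - 61/406) = 1/(-49206 + (1/406)*(-61)) = 1/(-49206 - 61/406) = 1/(-19977697/406) = -406/19977697 ≈ -2.0323e-5)
1/(z + d(-115)) = 1/(-406/19977697 + 1/(-115)) = 1/(-406/19977697 - 1/115) = 1/(-20024387/2297435155) = -2297435155/20024387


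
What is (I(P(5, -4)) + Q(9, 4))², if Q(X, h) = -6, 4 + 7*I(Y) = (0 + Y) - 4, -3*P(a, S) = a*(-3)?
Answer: 2025/49 ≈ 41.327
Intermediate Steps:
P(a, S) = a (P(a, S) = -a*(-3)/3 = -(-1)*a = a)
I(Y) = -8/7 + Y/7 (I(Y) = -4/7 + ((0 + Y) - 4)/7 = -4/7 + (Y - 4)/7 = -4/7 + (-4 + Y)/7 = -4/7 + (-4/7 + Y/7) = -8/7 + Y/7)
(I(P(5, -4)) + Q(9, 4))² = ((-8/7 + (⅐)*5) - 6)² = ((-8/7 + 5/7) - 6)² = (-3/7 - 6)² = (-45/7)² = 2025/49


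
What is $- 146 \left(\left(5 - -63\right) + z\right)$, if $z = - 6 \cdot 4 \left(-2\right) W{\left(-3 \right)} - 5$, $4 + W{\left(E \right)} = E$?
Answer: $39858$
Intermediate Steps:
$W{\left(E \right)} = -4 + E$
$z = -341$ ($z = - 6 \cdot 4 \left(-2\right) \left(-4 - 3\right) - 5 = - 6 \left(\left(-8\right) \left(-7\right)\right) - 5 = \left(-6\right) 56 - 5 = -336 - 5 = -341$)
$- 146 \left(\left(5 - -63\right) + z\right) = - 146 \left(\left(5 - -63\right) - 341\right) = - 146 \left(\left(5 + 63\right) - 341\right) = - 146 \left(68 - 341\right) = \left(-146\right) \left(-273\right) = 39858$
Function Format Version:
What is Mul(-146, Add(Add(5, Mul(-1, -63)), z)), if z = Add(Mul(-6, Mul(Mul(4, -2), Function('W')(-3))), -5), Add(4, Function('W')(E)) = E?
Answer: 39858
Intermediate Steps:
Function('W')(E) = Add(-4, E)
z = -341 (z = Add(Mul(-6, Mul(Mul(4, -2), Add(-4, -3))), -5) = Add(Mul(-6, Mul(-8, -7)), -5) = Add(Mul(-6, 56), -5) = Add(-336, -5) = -341)
Mul(-146, Add(Add(5, Mul(-1, -63)), z)) = Mul(-146, Add(Add(5, Mul(-1, -63)), -341)) = Mul(-146, Add(Add(5, 63), -341)) = Mul(-146, Add(68, -341)) = Mul(-146, -273) = 39858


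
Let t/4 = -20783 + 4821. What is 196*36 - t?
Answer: 70904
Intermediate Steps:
t = -63848 (t = 4*(-20783 + 4821) = 4*(-15962) = -63848)
196*36 - t = 196*36 - 1*(-63848) = 7056 + 63848 = 70904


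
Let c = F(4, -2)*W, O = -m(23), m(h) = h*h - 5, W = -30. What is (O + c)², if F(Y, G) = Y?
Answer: 414736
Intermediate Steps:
m(h) = -5 + h² (m(h) = h² - 5 = -5 + h²)
O = -524 (O = -(-5 + 23²) = -(-5 + 529) = -1*524 = -524)
c = -120 (c = 4*(-30) = -120)
(O + c)² = (-524 - 120)² = (-644)² = 414736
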